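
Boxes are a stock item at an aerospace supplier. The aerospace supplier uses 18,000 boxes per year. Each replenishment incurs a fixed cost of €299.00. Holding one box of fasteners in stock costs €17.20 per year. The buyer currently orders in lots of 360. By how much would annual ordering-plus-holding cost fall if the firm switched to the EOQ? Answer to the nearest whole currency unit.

Extra cost ≈ €4,439 per year

EOQ = √(2DS/H) = √(2 × 18,000 × 299 / 17.2) ≈ 791.08.
Cost at Q* = (D/Q*)S + (Q*/2)H = √(2DSH) ≈ €13,606.65.
Cost at Q = 360: (18,000/360)×299 + (360/2)×17.2 = €14,950.00 + €3,096.00 = €18,046.00.
Excess = €18,046.00 − €13,606.65 = €4,439.35.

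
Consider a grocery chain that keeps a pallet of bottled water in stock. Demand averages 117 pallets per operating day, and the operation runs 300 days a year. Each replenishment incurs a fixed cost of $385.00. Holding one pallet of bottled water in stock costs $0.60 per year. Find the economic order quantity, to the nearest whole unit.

Annual demand D = 117 × 300 = 35,100.
EOQ = √(2DS / H) = √(2 × 35,100 × 385 / 0.6).
= √(27,027,000 / 0.6) = √45,045,000 ≈ 6711.557.

Q* ≈ 6,712 pallets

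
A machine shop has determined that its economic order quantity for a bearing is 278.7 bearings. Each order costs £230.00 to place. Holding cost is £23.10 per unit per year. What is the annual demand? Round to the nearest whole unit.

D ≈ 3,901 bearings per year

Squaring Q* = √(2DS/H) gives Q*² = 2DS/H.
From Q* = √(2DS/H): D = Q*²H / (2S) = 278.7² × 23.1 / (2 × 230) = 3900.570.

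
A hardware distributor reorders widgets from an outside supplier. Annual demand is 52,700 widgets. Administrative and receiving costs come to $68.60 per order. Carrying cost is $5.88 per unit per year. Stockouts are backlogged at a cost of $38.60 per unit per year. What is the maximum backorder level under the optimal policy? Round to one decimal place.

S* ≈ 157.4 widgets

With planned backorders, Q* = √(2DS/H) · √((H+B)/B).
√(2DS/H) = √(2 × 52,700 × 68.6 / 5.88) = 1108.903.
√((H+B)/B) = √((5.88+38.6)/38.6) = 1.0735.
Q* ≈ 1190.371.
S* = Q* · H/(H+B) = 1190.371 × 5.88/44.48 ≈ 157.360.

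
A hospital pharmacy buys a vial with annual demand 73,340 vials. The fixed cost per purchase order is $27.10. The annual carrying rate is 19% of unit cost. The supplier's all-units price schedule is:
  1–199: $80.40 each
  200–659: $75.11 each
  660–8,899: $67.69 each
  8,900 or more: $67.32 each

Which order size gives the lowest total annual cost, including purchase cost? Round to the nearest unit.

Q* ≈ 660 vials

Holding cost per unit per year at price C is H = 0.19·C.
Evaluate total cost at each tier's feasible EOQ or, if the EOQ is below the tier, at the tier's minimum quantity.
Tier 1 ($80.40): EOQ = 510.1 exceeds tier's upper bound 199, so this tier is dominated.
EOQ at $75.11 = 527.8 (feasible in tier 2): TC = 73,340×$75.11 + (73,340/527.8)×27.1 + (527.8/2)×0.19×$75.11 = $5,516,099.15.
EOQ at $67.69 = 555.9 < 660, so use break Q=660: TC = 73,340×$67.69 + (73,340/660.0)×27.1 + (660.0/2)×0.19×$67.69 = $4,971,640.15.
EOQ at $67.32 = 557.5 < 8900, so use break Q=8900: TC = 73,340×$67.32 + (73,340/8900.0)×27.1 + (8900.0/2)×0.19×$67.32 = $4,994,391.18.
Lowest total cost is $4,971,640.15 at Q = 660.0.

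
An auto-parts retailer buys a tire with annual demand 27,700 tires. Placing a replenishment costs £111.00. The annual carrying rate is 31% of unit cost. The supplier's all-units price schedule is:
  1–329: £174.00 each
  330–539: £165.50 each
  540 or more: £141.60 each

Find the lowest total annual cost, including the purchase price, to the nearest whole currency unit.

Holding cost per unit per year at price C is H = 0.31·C.
Evaluate total cost at each tier's feasible EOQ or, if the EOQ is below the tier, at the tier's minimum quantity.
Tier 1 (£174.00): EOQ = 337.6 exceeds tier's upper bound 329, so this tier is dominated.
EOQ at £165.50 = 346.2 (feasible in tier 2): TC = 27,700×£165.50 + (27,700/346.2)×111 + (346.2/2)×0.31×£165.50 = £4,602,112.18.
EOQ at £141.60 = 374.3 < 540, so use break Q=540: TC = 27,700×£141.60 + (27,700/540.0)×111 + (540.0/2)×0.31×£141.60 = £3,939,865.81.
Lowest total cost among the candidates is at Q = 540.0.

TC* ≈ £3,939,866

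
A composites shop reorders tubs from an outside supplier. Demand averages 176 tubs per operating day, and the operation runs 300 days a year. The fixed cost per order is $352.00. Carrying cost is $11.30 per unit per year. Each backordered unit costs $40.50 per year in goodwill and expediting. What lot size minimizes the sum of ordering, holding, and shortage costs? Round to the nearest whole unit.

Q* ≈ 2,051 tubs

Annual demand D = 176 × 300 = 52,800.
With planned backorders, Q* = √(2DS/H) · √((H+B)/B).
√(2DS/H) = √(2 × 52,800 × 352 / 11.3) = 1813.694.
√((H+B)/B) = √((11.3+40.5)/40.5) = 1.1309.
Q* ≈ 2051.169.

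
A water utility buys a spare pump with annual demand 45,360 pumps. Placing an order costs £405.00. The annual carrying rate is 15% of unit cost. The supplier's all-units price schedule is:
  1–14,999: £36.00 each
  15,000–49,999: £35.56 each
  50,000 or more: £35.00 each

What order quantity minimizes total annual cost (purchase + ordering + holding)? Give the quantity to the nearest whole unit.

Holding cost per unit per year at price C is H = 0.15·C.
Candidates are each tier's EOQ (if it falls in that tier) and each price-break quantity.
EOQ at £36.00 = 2608.4 (feasible in tier 1): TC = 45,360×£36.00 + (45,360/2608.4)×405 + (2608.4/2)×0.15×£36.00 = £1,647,045.62.
EOQ at £35.56 = 2624.5 < 15000, so use break Q=15000: TC = 45,360×£35.56 + (45,360/15000.0)×405 + (15000.0/2)×0.15×£35.56 = £1,654,231.32.
EOQ at £35.00 = 2645.4 < 50000, so use break Q=50000: TC = 45,360×£35.00 + (45,360/50000.0)×405 + (50000.0/2)×0.15×£35.00 = £1,719,217.42.
Lowest total cost is £1,647,045.62 at Q = 2608.4.

Q* ≈ 2,608 pumps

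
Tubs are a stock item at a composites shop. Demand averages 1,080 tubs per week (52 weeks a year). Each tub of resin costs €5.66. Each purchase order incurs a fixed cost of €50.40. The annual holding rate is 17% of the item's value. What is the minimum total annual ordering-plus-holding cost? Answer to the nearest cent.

Annual demand D = 1,080 × 52 = 56,160.
Holding cost H = 0.17 × €5.66 = €0.9622 per unit per year.
The optimal lot size = √(2DS/H) = √(2 × 56,160 × 50.4 / 0.9622) ≈ 2425.56.
At the optimum the two cost components are equal, so total cost = 2·(Q*/2)H = Q*·H.
Minimum total = √(2DSH) = √(2 × 56,160 × 50.4 × 0.9622) ≈ 2333.869.

TC* ≈ €2,333.87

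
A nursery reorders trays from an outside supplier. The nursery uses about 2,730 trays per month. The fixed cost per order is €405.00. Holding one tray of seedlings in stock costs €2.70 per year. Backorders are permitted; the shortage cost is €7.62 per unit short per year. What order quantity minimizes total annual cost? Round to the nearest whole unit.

Annual demand D = 2,730 × 12 = 32,760.
With planned backorders, Q* = √(2DS/H) · √((H+B)/B).
√(2DS/H) = √(2 × 32,760 × 405 / 2.7) = 3134.964.
√((H+B)/B) = √((2.7+7.62)/7.62) = 1.1638.
Q* ≈ 3648.337.

Q* ≈ 3,648 trays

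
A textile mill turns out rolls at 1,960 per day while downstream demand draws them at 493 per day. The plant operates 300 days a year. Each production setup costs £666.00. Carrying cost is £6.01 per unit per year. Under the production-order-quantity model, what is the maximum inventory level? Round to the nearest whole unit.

I_max ≈ 4,953 rolls

Annual demand D = 493 × 300 = 147,900.
Production build-up factor (1 − d/p) = 1 − 493/1,960 = 0.7485.
Q* = √(2DS / (H(1 − d/p))) = √(2 × 147,900 × 666 / (6.01 × 0.7485)).
= √(197,002,800 / 4.4983) ≈ 6617.774.
Maximum inventory = Q*(1 − d/p) = 6617.774 × 0.7485 ≈ 4953.201.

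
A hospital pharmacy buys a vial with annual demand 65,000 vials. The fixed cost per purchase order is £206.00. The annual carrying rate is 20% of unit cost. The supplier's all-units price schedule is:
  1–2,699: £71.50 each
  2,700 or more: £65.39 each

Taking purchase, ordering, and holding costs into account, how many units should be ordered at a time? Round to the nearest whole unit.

Q* ≈ 2,700 vials

Holding cost per unit per year at price C is H = 0.20·C.
Candidates are each tier's EOQ (if it falls in that tier) and each price-break quantity.
EOQ at £71.50 = 1368.5 (feasible in tier 1): TC = 65,000×£71.50 + (65,000/1368.5)×206 + (1368.5/2)×0.20×£71.50 = £4,667,069.21.
EOQ at £65.39 = 1431.0 < 2700, so use break Q=2700: TC = 65,000×£65.39 + (65,000/2700.0)×206 + (2700.0/2)×0.20×£65.39 = £4,272,964.56.
Lowest total cost is £4,272,964.56 at Q = 2700.0.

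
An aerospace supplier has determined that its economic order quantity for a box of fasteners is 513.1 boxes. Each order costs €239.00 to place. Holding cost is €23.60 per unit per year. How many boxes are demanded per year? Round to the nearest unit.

D ≈ 12,998 boxes per year

Invert the EOQ relation Q*² = 2DS/H.
From Q* = √(2DS/H): D = Q*²H / (2S) = 513.1² × 23.6 / (2 × 239) = 12998.347.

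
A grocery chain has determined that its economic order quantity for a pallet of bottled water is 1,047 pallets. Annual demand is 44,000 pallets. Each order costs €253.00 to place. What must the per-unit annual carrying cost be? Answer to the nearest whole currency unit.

H ≈ €20

Squaring Q* = √(2DS/H) gives Q*² = 2DS/H.
From Q* = √(2DS/H): H = 2DS / Q*² = 2 × 44,000 × 253 / 1,047² = 20.3100.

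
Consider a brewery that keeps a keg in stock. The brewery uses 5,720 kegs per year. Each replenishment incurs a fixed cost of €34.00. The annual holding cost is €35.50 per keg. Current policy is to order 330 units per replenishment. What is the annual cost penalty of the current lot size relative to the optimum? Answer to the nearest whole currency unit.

Extra cost ≈ €2,731 per year

EOQ = √(2DS/H) = √(2 × 5,720 × 34 / 35.5) ≈ 104.67.
Cost at Q* = (D/Q*)S + (Q*/2)H = √(2DSH) ≈ €3,715.92.
Cost at Q = 330: (5,720/330)×34 + (330/2)×35.5 = €589.33 + €5,857.50 = €6,446.83.
Excess = €6,446.83 − €3,715.92 = €2,730.91.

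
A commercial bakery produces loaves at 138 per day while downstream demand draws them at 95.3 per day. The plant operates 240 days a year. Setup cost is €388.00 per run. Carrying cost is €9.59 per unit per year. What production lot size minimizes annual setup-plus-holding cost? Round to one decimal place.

Annual demand D = 95.3 × 240 = 22,872.
Production build-up factor (1 − d/p) = 1 − 95.3/138 = 0.3094.
Q* = √(2DS / (H(1 − d/p))) = √(2 × 22,872 × 388 / (9.59 × 0.3094)).
= √(17,748,672 / 2.9673) ≈ 2445.678.

Q* ≈ 2,445.7 loaves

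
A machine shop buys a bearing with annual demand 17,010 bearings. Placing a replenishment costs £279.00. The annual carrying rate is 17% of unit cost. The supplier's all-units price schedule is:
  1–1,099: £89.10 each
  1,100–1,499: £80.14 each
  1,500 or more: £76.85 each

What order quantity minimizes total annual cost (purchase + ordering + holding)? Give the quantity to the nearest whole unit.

Q* ≈ 1,500 bearings

Holding cost per unit per year at price C is H = 0.17·C.
For each price level, check whether its EOQ is feasible; otherwise the best quantity at that price is the breakpoint.
EOQ at £89.10 = 791.6 (feasible in tier 1): TC = 17,010×£89.10 + (17,010/791.6)×279 + (791.6/2)×0.17×£89.10 = £1,527,581.37.
EOQ at £80.14 = 834.7 < 1100, so use break Q=1100: TC = 17,010×£80.14 + (17,010/1100.0)×279 + (1100.0/2)×0.17×£80.14 = £1,374,988.84.
EOQ at £76.85 = 852.4 < 1500, so use break Q=1500: TC = 17,010×£76.85 + (17,010/1500.0)×279 + (1500.0/2)×0.17×£76.85 = £1,320,180.74.
Lowest total cost is £1,320,180.74 at Q = 1500.0.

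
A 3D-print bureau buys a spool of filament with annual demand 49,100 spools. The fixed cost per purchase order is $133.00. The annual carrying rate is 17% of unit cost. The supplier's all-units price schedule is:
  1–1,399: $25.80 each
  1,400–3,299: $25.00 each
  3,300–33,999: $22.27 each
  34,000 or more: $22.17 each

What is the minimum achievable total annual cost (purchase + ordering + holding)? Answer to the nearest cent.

TC* ≈ $1,101,682.61

Holding cost per unit per year at price C is H = 0.17·C.
Evaluate total cost at each tier's feasible EOQ or, if the EOQ is below the tier, at the tier's minimum quantity.
Tier 1 ($25.80): EOQ = 1725.6 exceeds tier's upper bound 1399, so this tier is dominated.
EOQ at $25.00 = 1753.0 (feasible in tier 2): TC = 49,100×$25.00 + (49,100/1753.0)×133 + (1753.0/2)×0.17×$25.00 = $1,234,950.34.
EOQ at $22.27 = 1857.4 < 3300, so use break Q=3300: TC = 49,100×$22.27 + (49,100/3300.0)×133 + (3300.0/2)×0.17×$22.27 = $1,101,682.61.
EOQ at $22.17 = 1861.5 < 34000, so use break Q=34000: TC = 49,100×$22.17 + (49,100/34000.0)×133 + (34000.0/2)×0.17×$22.17 = $1,152,810.37.
Lowest total cost among the candidates is at Q = 3300.0.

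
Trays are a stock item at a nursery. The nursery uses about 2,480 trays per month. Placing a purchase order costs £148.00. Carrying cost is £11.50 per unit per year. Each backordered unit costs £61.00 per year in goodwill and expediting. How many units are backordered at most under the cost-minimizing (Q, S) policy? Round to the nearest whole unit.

S* ≈ 151 trays

Annual demand D = 2,480 × 12 = 29,760.
With planned backorders, Q* = √(2DS/H) · √((H+B)/B).
√(2DS/H) = √(2 × 29,760 × 148 / 11.5) = 875.212.
√((H+B)/B) = √((11.5+61)/61) = 1.0902.
Q* ≈ 954.152.
S* = Q* · H/(H+B) = 954.152 × 11.5/72.5 ≈ 151.348.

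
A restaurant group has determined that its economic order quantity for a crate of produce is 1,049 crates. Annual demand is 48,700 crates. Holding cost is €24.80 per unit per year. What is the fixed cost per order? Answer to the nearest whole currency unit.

The basic EOQ model gives Q* = √(2DS/H); rearrange for the unknown.
From Q* = √(2DS/H): S = Q*²H / (2D) = 1,049² × 24.8 / (2 × 48,700) = 280.1842.

S ≈ €280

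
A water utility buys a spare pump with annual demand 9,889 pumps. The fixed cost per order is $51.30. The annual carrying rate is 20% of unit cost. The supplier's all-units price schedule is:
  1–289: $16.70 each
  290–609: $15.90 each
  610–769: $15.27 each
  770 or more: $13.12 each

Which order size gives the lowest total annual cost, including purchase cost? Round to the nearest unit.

Holding cost per unit per year at price C is H = 0.20·C.
Candidates are each tier's EOQ (if it falls in that tier) and each price-break quantity.
Tier 1 ($16.70): EOQ = 551.2 exceeds tier's upper bound 289, so this tier is dominated.
EOQ at $15.90 = 564.9 (feasible in tier 2): TC = 9,889×$15.90 + (9,889/564.9)×51.3 + (564.9/2)×0.20×$15.90 = $159,031.34.
EOQ at $15.27 = 576.4 < 610, so use break Q=610: TC = 9,889×$15.27 + (9,889/610.0)×51.3 + (610.0/2)×0.20×$15.27 = $152,768.15.
EOQ at $13.12 = 621.8 < 770, so use break Q=770: TC = 9,889×$13.12 + (9,889/770.0)×51.3 + (770.0/2)×0.20×$13.12 = $131,412.76.
Lowest total cost is $131,412.76 at Q = 770.0.

Q* ≈ 770 pumps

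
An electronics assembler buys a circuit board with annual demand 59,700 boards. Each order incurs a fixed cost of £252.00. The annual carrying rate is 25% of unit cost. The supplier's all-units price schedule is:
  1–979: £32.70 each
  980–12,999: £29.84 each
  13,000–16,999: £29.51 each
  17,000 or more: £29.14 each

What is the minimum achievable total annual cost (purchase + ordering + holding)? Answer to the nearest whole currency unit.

TC* ≈ £1,796,430

Holding cost per unit per year at price C is H = 0.25·C.
For each price level, check whether its EOQ is feasible; otherwise the best quantity at that price is the breakpoint.
Tier 1 (£32.70): EOQ = 1918.5 exceeds tier's upper bound 979, so this tier is dominated.
EOQ at £29.84 = 2008.3 (feasible in tier 2): TC = 59,700×£29.84 + (59,700/2008.3)×252 + (2008.3/2)×0.25×£29.84 = £1,796,430.07.
EOQ at £29.51 = 2019.5 < 13000, so use break Q=13000: TC = 59,700×£29.51 + (59,700/13000.0)×252 + (13000.0/2)×0.25×£29.51 = £1,810,858.01.
EOQ at £29.14 = 2032.3 < 17000, so use break Q=17000: TC = 59,700×£29.14 + (59,700/17000.0)×252 + (17000.0/2)×0.25×£29.14 = £1,802,465.46.
Lowest total cost among the candidates is at Q = 2008.3.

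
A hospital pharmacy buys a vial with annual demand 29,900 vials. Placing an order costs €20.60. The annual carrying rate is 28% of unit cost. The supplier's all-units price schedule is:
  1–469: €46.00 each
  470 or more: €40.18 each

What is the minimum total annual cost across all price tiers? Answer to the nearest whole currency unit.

TC* ≈ €1,205,336

Holding cost per unit per year at price C is H = 0.28·C.
Evaluate total cost at each tier's feasible EOQ or, if the EOQ is below the tier, at the tier's minimum quantity.
EOQ at €46.00 = 309.3 (feasible in tier 1): TC = 29,900×€46.00 + (29,900/309.3)×20.6 + (309.3/2)×0.28×€46.00 = €1,379,383.29.
EOQ at €40.18 = 330.9 < 470, so use break Q=470: TC = 29,900×€40.18 + (29,900/470.0)×20.6 + (470.0/2)×0.28×€40.18 = €1,205,336.35.
Lowest total cost among the candidates is at Q = 470.0.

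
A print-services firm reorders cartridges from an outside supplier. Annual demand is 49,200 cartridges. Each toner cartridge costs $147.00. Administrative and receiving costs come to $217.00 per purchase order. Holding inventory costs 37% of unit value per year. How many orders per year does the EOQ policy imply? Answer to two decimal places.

N ≈ 78.52 orders per year

Holding cost H = 0.37 × $147.00 = $54.3900 per unit per year.
The optimal lot size = √(2DS/H) = √(2 × 49,200 × 217 / 54.39) ≈ 626.57.
Orders per year = D / Q* = 49,200 / 626.57 ≈ 78.523.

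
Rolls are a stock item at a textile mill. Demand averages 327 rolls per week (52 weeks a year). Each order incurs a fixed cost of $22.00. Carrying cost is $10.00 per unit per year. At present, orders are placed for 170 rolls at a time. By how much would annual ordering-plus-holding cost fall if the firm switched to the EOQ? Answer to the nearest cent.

Extra cost ≈ $315.24 per year

Annual demand D = 327 × 52 = 17,004.
EOQ = √(2DS/H) = √(2 × 17,004 × 22 / 10) ≈ 273.53.
Cost at Q* = (D/Q*)S + (Q*/2)H = √(2DSH) ≈ $2,735.28.
Cost at Q = 170: (17,004/170)×22 + (170/2)×10 = $2,200.52 + $850.00 = $3,050.52.
Excess = $3,050.52 − $2,735.28 = $315.24.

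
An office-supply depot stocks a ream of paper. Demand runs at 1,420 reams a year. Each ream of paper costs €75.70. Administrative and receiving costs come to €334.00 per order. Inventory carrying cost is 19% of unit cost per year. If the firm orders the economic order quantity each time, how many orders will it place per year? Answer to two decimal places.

N ≈ 5.53 orders per year

Holding cost H = 0.19 × €75.70 = €14.3830 per unit per year.
The optimal lot size = √(2DS/H) = √(2 × 1,420 × 334 / 14.383) ≈ 256.81.
Orders per year = D / Q* = 1,420 / 256.81 ≈ 5.529.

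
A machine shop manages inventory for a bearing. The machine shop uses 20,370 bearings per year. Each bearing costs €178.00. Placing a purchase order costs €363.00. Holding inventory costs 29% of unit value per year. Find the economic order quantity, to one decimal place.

Q* ≈ 535.2 bearings

Holding cost H = 0.29 × €178.00 = €51.6200 per unit per year.
EOQ = √(2DS / H) = √(2 × 20,370 × 363 / 51.62).
= √(14,788,620 / 51.62) = √286,490.1201 ≈ 535.248.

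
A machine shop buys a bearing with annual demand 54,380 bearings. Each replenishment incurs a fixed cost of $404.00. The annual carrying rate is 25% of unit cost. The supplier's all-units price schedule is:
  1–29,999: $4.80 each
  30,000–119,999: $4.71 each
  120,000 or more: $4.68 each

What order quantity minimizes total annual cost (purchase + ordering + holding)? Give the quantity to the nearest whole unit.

Q* ≈ 6,051 bearings

Holding cost per unit per year at price C is H = 0.25·C.
Candidates are each tier's EOQ (if it falls in that tier) and each price-break quantity.
EOQ at $4.80 = 6051.1 (feasible in tier 1): TC = 54,380×$4.80 + (54,380/6051.1)×404 + (6051.1/2)×0.25×$4.80 = $268,285.33.
EOQ at $4.71 = 6108.6 < 30000, so use break Q=30000: TC = 54,380×$4.71 + (54,380/30000.0)×404 + (30000.0/2)×0.25×$4.71 = $274,524.62.
EOQ at $4.68 = 6128.2 < 120000, so use break Q=120000: TC = 54,380×$4.68 + (54,380/120000.0)×404 + (120000.0/2)×0.25×$4.68 = $324,881.48.
Lowest total cost is $268,285.33 at Q = 6051.1.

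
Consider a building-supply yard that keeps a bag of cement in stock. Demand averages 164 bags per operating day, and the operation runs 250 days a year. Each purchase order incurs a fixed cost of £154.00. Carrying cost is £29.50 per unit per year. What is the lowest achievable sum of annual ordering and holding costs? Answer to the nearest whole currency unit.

TC* ≈ £19,301

Annual demand D = 164 × 250 = 41,000.
EOQ = √(2DS/H) = √(2 × 41,000 × 154 / 29.5) ≈ 654.27.
At Q*, ordering cost (D/Q*)S equals holding cost (Q*/2)H, each = √(DSH/2).
Minimum total = √(2DSH) = √(2 × 41,000 × 154 × 29.5) ≈ 19300.933.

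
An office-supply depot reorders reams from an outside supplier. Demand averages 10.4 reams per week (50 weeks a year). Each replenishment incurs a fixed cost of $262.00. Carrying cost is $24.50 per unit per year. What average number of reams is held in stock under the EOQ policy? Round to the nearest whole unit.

Average inventory ≈ 53 reams

Annual demand D = 10.4 × 50 = 520.
EOQ = √(2DS/H) = √(2 × 520 × 262 / 24.5) ≈ 105.46.
Average inventory = Q*/2 ≈ 105.46 / 2 = 52.730.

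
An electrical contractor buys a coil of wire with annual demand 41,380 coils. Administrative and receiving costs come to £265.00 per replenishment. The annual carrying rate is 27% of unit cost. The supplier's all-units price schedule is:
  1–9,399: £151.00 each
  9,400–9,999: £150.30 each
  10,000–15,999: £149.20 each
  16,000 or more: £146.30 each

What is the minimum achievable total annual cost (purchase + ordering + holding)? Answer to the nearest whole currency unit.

Holding cost per unit per year at price C is H = 0.27·C.
For each price level, check whether its EOQ is feasible; otherwise the best quantity at that price is the breakpoint.
EOQ at £151.00 = 733.4 (feasible in tier 1): TC = 41,380×£151.00 + (41,380/733.4)×265 + (733.4/2)×0.27×£151.00 = £6,278,282.23.
EOQ at £150.30 = 735.1 < 9400, so use break Q=9400: TC = 41,380×£150.30 + (41,380/9400.0)×265 + (9400.0/2)×0.27×£150.30 = £6,411,311.26.
EOQ at £149.20 = 737.8 < 10000, so use break Q=10000: TC = 41,380×£149.20 + (41,380/10000.0)×265 + (10000.0/2)×0.27×£149.20 = £6,376,412.57.
EOQ at £146.30 = 745.1 < 16000, so use break Q=16000: TC = 41,380×£146.30 + (41,380/16000.0)×265 + (16000.0/2)×0.27×£146.30 = £6,370,587.36.
Lowest total cost among the candidates is at Q = 733.4.

TC* ≈ £6,278,282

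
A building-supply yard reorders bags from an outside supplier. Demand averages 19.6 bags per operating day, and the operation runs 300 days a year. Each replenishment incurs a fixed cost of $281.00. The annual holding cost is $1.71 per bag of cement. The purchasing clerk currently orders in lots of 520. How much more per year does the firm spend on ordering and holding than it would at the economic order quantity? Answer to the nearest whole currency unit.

Extra cost ≈ $1,245 per year

Annual demand D = 19.6 × 300 = 5,880.
EOQ = √(2DS/H) = √(2 × 5,880 × 281 / 1.71) ≈ 1390.14.
Cost at Q* = (D/Q*)S + (Q*/2)H = √(2DSH) ≈ $2,377.14.
Cost at Q = 520: (5,880/520)×281 + (520/2)×1.71 = $3,177.46 + $444.60 = $3,622.06.
Excess = $3,622.06 − $2,377.14 = $1,244.92.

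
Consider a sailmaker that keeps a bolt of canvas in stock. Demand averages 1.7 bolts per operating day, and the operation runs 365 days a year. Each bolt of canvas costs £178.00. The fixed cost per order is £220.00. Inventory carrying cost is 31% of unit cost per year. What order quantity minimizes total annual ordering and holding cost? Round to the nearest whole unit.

Annual demand D = 1.7 × 365 = 620.5.
Holding cost H = 0.31 × £178.00 = £55.1800 per unit per year.
EOQ = √(2DS / H) = √(2 × 620.5 × 220 / 55.18).
= √(273,020 / 55.18) = √4,947.8072 ≈ 70.341.

Q* ≈ 70 bolts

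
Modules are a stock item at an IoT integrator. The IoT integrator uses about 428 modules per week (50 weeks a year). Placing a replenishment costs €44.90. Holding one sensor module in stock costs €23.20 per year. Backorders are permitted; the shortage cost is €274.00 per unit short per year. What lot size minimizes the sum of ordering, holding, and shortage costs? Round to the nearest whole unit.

Q* ≈ 300 modules

Annual demand D = 428 × 50 = 21,400.
With planned backorders, Q* = √(2DS/H) · √((H+B)/B).
√(2DS/H) = √(2 × 21,400 × 44.9 / 23.2) = 287.807.
√((H+B)/B) = √((23.2+274)/274) = 1.0415.
Q* ≈ 299.744.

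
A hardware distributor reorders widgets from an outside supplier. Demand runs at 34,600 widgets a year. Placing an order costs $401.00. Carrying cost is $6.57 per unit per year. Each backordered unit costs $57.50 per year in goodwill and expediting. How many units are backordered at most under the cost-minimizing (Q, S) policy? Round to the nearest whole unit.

S* ≈ 222 widgets

With planned backorders, Q* = √(2DS/H) · √((H+B)/B).
√(2DS/H) = √(2 × 34,600 × 401 / 6.57) = 2055.145.
√((H+B)/B) = √((6.57+57.5)/57.5) = 1.0556.
Q* ≈ 2169.382.
S* = Q* · H/(H+B) = 2169.382 × 6.57/64.07 ≈ 222.457.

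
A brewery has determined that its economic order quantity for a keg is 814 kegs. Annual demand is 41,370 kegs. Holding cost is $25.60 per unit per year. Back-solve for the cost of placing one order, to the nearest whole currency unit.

Invert the EOQ relation Q*² = 2DS/H.
From Q* = √(2DS/H): S = Q*²H / (2D) = 814² × 25.6 / (2 × 41,370) = 205.0092.

S ≈ $205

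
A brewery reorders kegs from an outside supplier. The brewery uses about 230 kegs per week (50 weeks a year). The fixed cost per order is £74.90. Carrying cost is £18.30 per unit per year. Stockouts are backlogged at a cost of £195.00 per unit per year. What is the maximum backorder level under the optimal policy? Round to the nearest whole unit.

S* ≈ 28 kegs

Annual demand D = 230 × 50 = 11,500.
With planned backorders, Q* = √(2DS/H) · √((H+B)/B).
√(2DS/H) = √(2 × 11,500 × 74.9 / 18.3) = 306.817.
√((H+B)/B) = √((18.3+195)/195) = 1.0459.
Q* ≈ 320.891.
S* = Q* · H/(H+B) = 320.891 × 18.3/213.3 ≈ 27.531.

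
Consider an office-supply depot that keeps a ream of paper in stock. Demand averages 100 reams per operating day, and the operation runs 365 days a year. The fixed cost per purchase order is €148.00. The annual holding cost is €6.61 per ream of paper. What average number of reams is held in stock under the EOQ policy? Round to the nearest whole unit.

Average inventory ≈ 639 reams

Annual demand D = 100 × 365 = 36,500.
EOQ = √(2DS/H) = √(2 × 36,500 × 148 / 6.61) ≈ 1278.47.
Average inventory = Q*/2 ≈ 1278.47 / 2 = 639.236.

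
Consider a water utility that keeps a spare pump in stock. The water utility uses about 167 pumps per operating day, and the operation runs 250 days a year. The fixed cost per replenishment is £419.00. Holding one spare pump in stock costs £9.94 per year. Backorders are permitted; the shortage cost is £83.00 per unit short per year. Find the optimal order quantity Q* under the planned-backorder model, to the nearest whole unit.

Annual demand D = 167 × 250 = 41,750.
With planned backorders, Q* = √(2DS/H) · √((H+B)/B).
√(2DS/H) = √(2 × 41,750 × 419 / 9.94) = 1876.105.
√((H+B)/B) = √((9.94+83)/83) = 1.0582.
Q* ≈ 1985.269.

Q* ≈ 1,985 pumps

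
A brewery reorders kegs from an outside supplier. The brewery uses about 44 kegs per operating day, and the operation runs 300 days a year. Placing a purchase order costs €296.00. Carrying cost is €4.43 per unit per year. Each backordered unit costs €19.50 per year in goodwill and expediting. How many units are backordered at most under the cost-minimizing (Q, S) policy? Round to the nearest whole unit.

Annual demand D = 44 × 300 = 13,200.
With planned backorders, Q* = √(2DS/H) · √((H+B)/B).
√(2DS/H) = √(2 × 13,200 × 296 / 4.43) = 1328.146.
√((H+B)/B) = √((4.43+19.5)/19.5) = 1.1078.
Q* ≈ 1471.296.
S* = Q* · H/(H+B) = 1471.296 × 4.43/23.93 ≈ 272.371.

S* ≈ 272 kegs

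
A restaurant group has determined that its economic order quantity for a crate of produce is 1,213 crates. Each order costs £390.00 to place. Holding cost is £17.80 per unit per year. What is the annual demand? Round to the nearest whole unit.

Invert the EOQ relation Q*² = 2DS/H.
From Q* = √(2DS/H): D = Q*²H / (2S) = 1,213² × 17.8 / (2 × 390) = 33577.395.

D ≈ 33,577 crates per year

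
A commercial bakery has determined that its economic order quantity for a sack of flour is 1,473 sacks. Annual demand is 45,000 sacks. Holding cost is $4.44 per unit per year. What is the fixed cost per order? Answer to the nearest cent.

S ≈ $107.04

Invert the EOQ relation Q*² = 2DS/H.
From Q* = √(2DS/H): S = Q*²H / (2D) = 1,473² × 4.44 / (2 × 45,000) = 107.0400.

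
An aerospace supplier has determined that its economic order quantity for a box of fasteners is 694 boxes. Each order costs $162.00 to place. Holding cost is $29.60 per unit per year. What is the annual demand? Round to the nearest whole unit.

D ≈ 44,001 boxes per year

Squaring Q* = √(2DS/H) gives Q*² = 2DS/H.
From Q* = √(2DS/H): D = Q*²H / (2S) = 694² × 29.6 / (2 × 162) = 44001.314.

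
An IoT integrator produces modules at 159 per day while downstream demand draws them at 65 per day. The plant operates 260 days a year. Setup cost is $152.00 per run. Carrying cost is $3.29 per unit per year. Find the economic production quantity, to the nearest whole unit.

Annual demand D = 65 × 260 = 16,900.
Production build-up factor (1 − d/p) = 1 − 65/159 = 0.5912.
Q* = √(2DS / (H(1 − d/p))) = √(2 × 16,900 × 152 / (3.29 × 0.5912)).
= √(5,137,600 / 1.945) ≈ 1625.237.

Q* ≈ 1,625 modules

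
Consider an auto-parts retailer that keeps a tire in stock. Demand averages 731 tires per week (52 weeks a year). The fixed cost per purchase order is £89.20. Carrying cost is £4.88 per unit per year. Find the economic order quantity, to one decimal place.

Annual demand D = 731 × 52 = 38,012.
EOQ = √(2DS / H) = √(2 × 38,012 × 89.2 / 4.88).
= √(6,781,340.8 / 4.88) = √1,389,619.0164 ≈ 1178.821.

Q* ≈ 1,178.8 tires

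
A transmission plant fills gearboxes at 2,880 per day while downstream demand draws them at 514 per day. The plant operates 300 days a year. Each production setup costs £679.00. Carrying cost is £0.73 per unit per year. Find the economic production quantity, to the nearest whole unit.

Annual demand D = 514 × 300 = 154,200.
Production build-up factor (1 − d/p) = 1 − 514/2,880 = 0.8215.
Q* = √(2DS / (H(1 − d/p))) = √(2 × 154,200 × 679 / (0.73 × 0.8215)).
= √(209,403,600 / 0.5997) ≈ 18686.136.

Q* ≈ 18,686 gearboxes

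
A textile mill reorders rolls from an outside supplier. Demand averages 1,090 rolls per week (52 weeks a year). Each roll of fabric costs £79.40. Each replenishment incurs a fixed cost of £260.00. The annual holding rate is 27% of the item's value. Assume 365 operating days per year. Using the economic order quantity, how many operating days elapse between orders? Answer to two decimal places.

T ≈ 7.55 days

Annual demand D = 1,090 × 52 = 56,680.
Holding cost H = 0.27 × £79.40 = £21.4380 per unit per year.
EOQ = √(2DS/H) = √(2 × 56,680 × 260 / 21.438) ≈ 1172.53.
Cycle time = Q*/D × 365 = 1172.53 / 56,680 × 365 ≈ 7.551 days.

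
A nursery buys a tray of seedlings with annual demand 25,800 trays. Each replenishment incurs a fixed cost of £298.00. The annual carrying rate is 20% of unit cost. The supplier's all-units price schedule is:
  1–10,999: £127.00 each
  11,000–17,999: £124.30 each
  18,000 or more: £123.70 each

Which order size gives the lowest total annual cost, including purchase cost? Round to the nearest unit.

Holding cost per unit per year at price C is H = 0.20·C.
Candidates are each tier's EOQ (if it falls in that tier) and each price-break quantity.
EOQ at £127.00 = 778.1 (feasible in tier 1): TC = 25,800×£127.00 + (25,800/778.1)×298 + (778.1/2)×0.20×£127.00 = £3,296,362.86.
EOQ at £124.30 = 786.5 < 11000, so use break Q=11000: TC = 25,800×£124.30 + (25,800/11000.0)×298 + (11000.0/2)×0.20×£124.30 = £3,344,368.95.
EOQ at £123.70 = 788.4 < 18000, so use break Q=18000: TC = 25,800×£123.70 + (25,800/18000.0)×298 + (18000.0/2)×0.20×£123.70 = £3,414,547.13.
Lowest total cost is £3,296,362.86 at Q = 778.1.

Q* ≈ 778 trays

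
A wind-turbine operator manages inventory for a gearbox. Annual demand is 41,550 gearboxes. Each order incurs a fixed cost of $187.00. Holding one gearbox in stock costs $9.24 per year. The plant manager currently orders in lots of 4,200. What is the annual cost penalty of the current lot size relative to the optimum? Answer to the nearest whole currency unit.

Extra cost ≈ $9,271 per year

EOQ = √(2DS/H) = √(2 × 41,550 × 187 / 9.24) ≈ 1296.84.
Cost at Q* = (D/Q*)S + (Q*/2)H = √(2DSH) ≈ $11,982.77.
Cost at Q = 4,200: (41,550/4,200)×187 + (4,200/2)×9.24 = $1,849.96 + $19,404.00 = $21,253.96.
Excess = $21,253.96 − $11,982.77 = $9,271.19.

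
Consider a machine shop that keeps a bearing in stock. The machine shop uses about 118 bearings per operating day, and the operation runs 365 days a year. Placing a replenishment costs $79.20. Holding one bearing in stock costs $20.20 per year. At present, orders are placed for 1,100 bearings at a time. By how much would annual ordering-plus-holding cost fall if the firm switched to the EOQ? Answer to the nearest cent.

Annual demand D = 118 × 365 = 43,070.
EOQ = √(2DS/H) = √(2 × 43,070 × 79.2 / 20.2) ≈ 581.15.
Cost at Q* = (D/Q*)S + (Q*/2)H = √(2DSH) ≈ $11,739.26.
Cost at Q = 1,100: (43,070/1,100)×79.2 + (1,100/2)×20.2 = $3,101.04 + $11,110.00 = $14,211.04.
Excess = $14,211.04 − $11,739.26 = $2,471.78.

Extra cost ≈ $2,471.78 per year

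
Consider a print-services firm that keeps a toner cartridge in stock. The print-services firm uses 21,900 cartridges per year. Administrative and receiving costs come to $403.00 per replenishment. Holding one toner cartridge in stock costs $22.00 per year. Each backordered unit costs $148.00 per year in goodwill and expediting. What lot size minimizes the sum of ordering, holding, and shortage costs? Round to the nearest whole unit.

Q* ≈ 960 cartridges

With planned backorders, Q* = √(2DS/H) · √((H+B)/B).
√(2DS/H) = √(2 × 21,900 × 403 / 22) = 895.732.
√((H+B)/B) = √((22+148)/148) = 1.0718.
Q* ≈ 960.001.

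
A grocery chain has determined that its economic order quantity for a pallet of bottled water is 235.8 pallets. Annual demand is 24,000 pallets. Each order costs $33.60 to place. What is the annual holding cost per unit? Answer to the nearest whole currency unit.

H ≈ $29

The basic EOQ model gives Q* = √(2DS/H); rearrange for the unknown.
From Q* = √(2DS/H): H = 2DS / Q*² = 2 × 24,000 × 33.6 / 235.8² = 29.0063.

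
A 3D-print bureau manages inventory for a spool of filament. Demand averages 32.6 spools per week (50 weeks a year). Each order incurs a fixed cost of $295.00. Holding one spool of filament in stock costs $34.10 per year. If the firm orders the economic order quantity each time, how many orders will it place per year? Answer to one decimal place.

N ≈ 9.7 orders per year

Annual demand D = 32.6 × 50 = 1,630.
EOQ = √(2DS/H) = √(2 × 1,630 × 295 / 34.1) ≈ 167.94.
Orders per year = D / Q* = 1,630 / 167.94 ≈ 9.706.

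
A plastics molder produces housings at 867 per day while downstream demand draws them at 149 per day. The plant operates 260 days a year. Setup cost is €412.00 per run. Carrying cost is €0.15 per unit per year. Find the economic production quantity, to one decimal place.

Annual demand D = 149 × 260 = 38,740.
Production build-up factor (1 − d/p) = 1 − 149/867 = 0.8281.
Q* = √(2DS / (H(1 − d/p))) = √(2 × 38,740 × 412 / (0.15 × 0.8281)).
= √(31,921,760 / 0.1242) ≈ 16030.428.

Q* ≈ 16,030.4 housings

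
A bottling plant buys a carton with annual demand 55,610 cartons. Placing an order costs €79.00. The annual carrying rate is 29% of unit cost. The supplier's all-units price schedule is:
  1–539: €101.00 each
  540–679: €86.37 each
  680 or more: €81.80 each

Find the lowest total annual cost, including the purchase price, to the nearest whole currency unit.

TC* ≈ €4,563,424

Holding cost per unit per year at price C is H = 0.29·C.
For each price level, check whether its EOQ is feasible; otherwise the best quantity at that price is the breakpoint.
Tier 1 (€101.00): EOQ = 547.7 exceeds tier's upper bound 539, so this tier is dominated.
EOQ at €86.37 = 592.3 (feasible in tier 2): TC = 55,610×€86.37 + (55,610/592.3)×79 + (592.3/2)×0.29×€86.37 = €4,817,870.63.
EOQ at €81.80 = 608.6 < 680, so use break Q=680: TC = 55,610×€81.80 + (55,610/680.0)×79 + (680.0/2)×0.29×€81.80 = €4,563,424.05.
Lowest total cost among the candidates is at Q = 680.0.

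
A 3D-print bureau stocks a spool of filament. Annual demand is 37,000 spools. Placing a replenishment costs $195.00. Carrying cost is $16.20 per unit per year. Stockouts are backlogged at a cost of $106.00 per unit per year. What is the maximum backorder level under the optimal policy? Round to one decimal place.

With planned backorders, Q* = √(2DS/H) · √((H+B)/B).
√(2DS/H) = √(2 × 37,000 × 195 / 16.2) = 943.791.
√((H+B)/B) = √((16.2+106)/106) = 1.0737.
Q* ≈ 1013.347.
S* = Q* · H/(H+B) = 1013.347 × 16.2/122.2 ≈ 134.339.

S* ≈ 134.3 spools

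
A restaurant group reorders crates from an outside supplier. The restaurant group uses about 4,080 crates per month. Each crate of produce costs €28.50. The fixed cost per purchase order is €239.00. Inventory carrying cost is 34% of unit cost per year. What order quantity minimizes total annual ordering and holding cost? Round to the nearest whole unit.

Annual demand D = 4,080 × 12 = 48,960.
Holding cost H = 0.34 × €28.50 = €9.6900 per unit per year.
EOQ = √(2DS / H) = √(2 × 48,960 × 239 / 9.69).
= √(23,402,880 / 9.69) = √2,415,157.8947 ≈ 1554.078.

Q* ≈ 1,554 crates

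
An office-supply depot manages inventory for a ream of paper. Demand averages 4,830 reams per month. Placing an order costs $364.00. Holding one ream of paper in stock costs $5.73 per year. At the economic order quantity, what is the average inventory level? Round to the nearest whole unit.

Annual demand D = 4,830 × 12 = 57,960.
Q* = √(2DS/H) = √(2 × 57,960 × 364 / 5.73) ≈ 2713.64.
Average inventory = Q*/2 ≈ 2713.64 / 2 = 1356.821.

Average inventory ≈ 1,357 reams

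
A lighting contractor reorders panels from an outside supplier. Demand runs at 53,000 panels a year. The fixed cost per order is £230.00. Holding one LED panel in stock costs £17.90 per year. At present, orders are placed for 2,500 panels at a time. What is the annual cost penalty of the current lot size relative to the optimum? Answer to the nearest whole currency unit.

EOQ = √(2DS/H) = √(2 × 53,000 × 230 / 17.9) ≈ 1167.05.
Cost at Q* = (D/Q*)S + (Q*/2)H = √(2DSH) ≈ £20,890.24.
Cost at Q = 2,500: (53,000/2,500)×230 + (2,500/2)×17.9 = £4,876.00 + £22,375.00 = £27,251.00.
Excess = £27,251.00 − £20,890.24 = £6,360.76.

Extra cost ≈ £6,361 per year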